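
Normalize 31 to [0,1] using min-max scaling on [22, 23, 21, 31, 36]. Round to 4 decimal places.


Min = 21, Max = 36
Range = 36 - 21 = 15
Scaled = (x - min) / (max - min)
= (31 - 21) / 15
= 10 / 15
= 0.6667

0.6667


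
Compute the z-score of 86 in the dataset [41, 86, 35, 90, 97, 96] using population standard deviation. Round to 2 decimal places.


Mean = (41 + 86 + 35 + 90 + 97 + 96) / 6 = 74.1667
Variance = sum((x_i - mean)^2) / n = 670.4722
Std = sqrt(670.4722) = 25.8935
Z = (x - mean) / std
= (86 - 74.1667) / 25.8935
= 11.8333 / 25.8935
= 0.46

0.46


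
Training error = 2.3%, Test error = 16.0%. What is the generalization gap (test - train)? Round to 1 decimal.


Generalization gap = test_error - train_error
= 16.0 - 2.3
= 13.7%
A large gap suggests overfitting.

13.7


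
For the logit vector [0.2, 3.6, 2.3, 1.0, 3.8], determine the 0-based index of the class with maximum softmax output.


Softmax is a monotonic transformation, so it preserves the argmax.
We need to find the index of the maximum logit.
Index 0: 0.2
Index 1: 3.6
Index 2: 2.3
Index 3: 1.0
Index 4: 3.8
Maximum logit = 3.8 at index 4

4


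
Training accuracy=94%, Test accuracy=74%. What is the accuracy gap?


Gap = train_accuracy - test_accuracy
= 94 - 74
= 20%
This gap suggests the model is overfitting.

20


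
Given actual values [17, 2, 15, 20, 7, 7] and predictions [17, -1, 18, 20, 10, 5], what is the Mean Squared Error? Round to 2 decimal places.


Differences: [0, 3, -3, 0, -3, 2]
Squared errors: [0, 9, 9, 0, 9, 4]
Sum of squared errors = 31
MSE = 31 / 6 = 5.17

5.17


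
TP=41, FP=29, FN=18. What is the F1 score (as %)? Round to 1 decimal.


Precision = TP / (TP + FP) = 41 / 70 = 0.5857
Recall = TP / (TP + FN) = 41 / 59 = 0.6949
F1 = 2 * P * R / (P + R)
= 2 * 0.5857 * 0.6949 / (0.5857 + 0.6949)
= 0.814 / 1.2806
= 0.6357
As percentage: 63.6%

63.6


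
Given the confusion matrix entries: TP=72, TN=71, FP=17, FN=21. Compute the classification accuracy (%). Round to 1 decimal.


Accuracy = (TP + TN) / (TP + TN + FP + FN) * 100
= (72 + 71) / (72 + 71 + 17 + 21)
= 143 / 181
= 0.7901
= 79.0%

79.0


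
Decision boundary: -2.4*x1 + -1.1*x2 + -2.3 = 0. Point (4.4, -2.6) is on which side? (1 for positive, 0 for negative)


Compute -2.4 * 4.4 + -1.1 * -2.6 + -2.3
= -10.56 + 2.86 + -2.3
= -10.0
Since -10.0 < 0, the point is on the negative side.

0


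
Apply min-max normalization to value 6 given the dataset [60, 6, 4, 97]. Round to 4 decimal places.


Min = 4, Max = 97
Range = 97 - 4 = 93
Scaled = (x - min) / (max - min)
= (6 - 4) / 93
= 2 / 93
= 0.0215

0.0215


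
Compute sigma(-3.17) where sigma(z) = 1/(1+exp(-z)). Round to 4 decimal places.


sigmoid(z) = 1 / (1 + exp(-z))
exp(-(-3.17)) = exp(3.17) = 23.8075
1 + 23.8075 = 24.8075
1 / 24.8075 = 0.0403

0.0403


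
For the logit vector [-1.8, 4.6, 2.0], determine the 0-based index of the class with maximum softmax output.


Softmax is a monotonic transformation, so it preserves the argmax.
We need to find the index of the maximum logit.
Index 0: -1.8
Index 1: 4.6
Index 2: 2.0
Maximum logit = 4.6 at index 1

1


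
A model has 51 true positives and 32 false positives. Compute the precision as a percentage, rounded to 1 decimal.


Precision = TP / (TP + FP) * 100
= 51 / (51 + 32)
= 51 / 83
= 0.6145
= 61.4%

61.4


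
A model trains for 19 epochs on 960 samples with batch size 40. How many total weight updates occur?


Iterations per epoch = 960 / 40 = 24
Total updates = iterations_per_epoch * epochs
= 24 * 19
= 456

456


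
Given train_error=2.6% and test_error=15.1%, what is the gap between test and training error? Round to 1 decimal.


Generalization gap = test_error - train_error
= 15.1 - 2.6
= 12.5%
A large gap suggests overfitting.

12.5


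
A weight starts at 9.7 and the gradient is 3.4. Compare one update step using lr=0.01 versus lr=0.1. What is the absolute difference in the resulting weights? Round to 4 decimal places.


With lr=0.01: w_new = 9.7 - 0.01 * 3.4 = 9.666
With lr=0.1: w_new = 9.7 - 0.1 * 3.4 = 9.36
Absolute difference = |9.666 - 9.36|
= 0.3060

0.3060


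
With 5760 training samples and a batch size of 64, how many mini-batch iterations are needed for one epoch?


Iterations per epoch = dataset_size / batch_size
= 5760 / 64
= 90

90


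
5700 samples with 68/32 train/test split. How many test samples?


Train samples = 5700 * 68% = 3876
Test samples = 5700 - 3876
= 1824

1824


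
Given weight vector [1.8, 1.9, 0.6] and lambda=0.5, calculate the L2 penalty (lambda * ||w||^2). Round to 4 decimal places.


Squaring each weight:
1.8^2 = 3.24
1.9^2 = 3.61
0.6^2 = 0.36
Sum of squares = 7.21
Penalty = 0.5 * 7.21 = 3.6050

3.6050


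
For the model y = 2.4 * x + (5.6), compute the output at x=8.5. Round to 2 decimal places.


y = 2.4 * 8.5 + (5.6)
= 20.4 + (5.6)
= 26.00

26.00


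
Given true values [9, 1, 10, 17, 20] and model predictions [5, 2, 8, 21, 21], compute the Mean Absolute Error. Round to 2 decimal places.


Absolute errors: [4, 1, 2, 4, 1]
Sum of absolute errors = 12
MAE = 12 / 5 = 2.40

2.40


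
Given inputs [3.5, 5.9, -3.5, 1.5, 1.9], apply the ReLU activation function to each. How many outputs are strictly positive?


ReLU(x) = max(0, x) for each element:
ReLU(3.5) = 3.5
ReLU(5.9) = 5.9
ReLU(-3.5) = 0
ReLU(1.5) = 1.5
ReLU(1.9) = 1.9
Active neurons (>0): 4

4


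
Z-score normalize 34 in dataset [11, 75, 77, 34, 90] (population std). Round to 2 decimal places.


Mean = (11 + 75 + 77 + 34 + 90) / 5 = 57.4
Variance = sum((x_i - mean)^2) / n = 891.44
Std = sqrt(891.44) = 29.857
Z = (x - mean) / std
= (34 - 57.4) / 29.857
= -23.4 / 29.857
= -0.78

-0.78


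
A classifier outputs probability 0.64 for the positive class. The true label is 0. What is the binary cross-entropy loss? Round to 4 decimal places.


For y=0: Loss = -log(1-p)
= -log(1 - 0.64)
= -log(0.36)
= -(-1.0217)
= 1.0217

1.0217


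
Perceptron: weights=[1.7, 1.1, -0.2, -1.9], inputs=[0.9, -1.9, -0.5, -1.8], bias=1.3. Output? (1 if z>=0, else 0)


z = w . x + b
= 1.7*0.9 + 1.1*-1.9 + -0.2*-0.5 + -1.9*-1.8 + 1.3
= 1.53 + -2.09 + 0.1 + 3.42 + 1.3
= 2.96 + 1.3
= 4.26
Since z = 4.26 >= 0, output = 1

1


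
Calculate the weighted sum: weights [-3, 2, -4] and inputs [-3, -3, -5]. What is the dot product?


Element-wise products:
-3 * -3 = 9
2 * -3 = -6
-4 * -5 = 20
Sum = 9 + -6 + 20
= 23

23


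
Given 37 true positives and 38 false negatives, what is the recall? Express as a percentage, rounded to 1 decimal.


Recall = TP / (TP + FN) * 100
= 37 / (37 + 38)
= 37 / 75
= 0.4933
= 49.3%

49.3


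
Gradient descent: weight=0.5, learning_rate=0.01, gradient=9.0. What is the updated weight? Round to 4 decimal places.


w_new = w_old - lr * gradient
= 0.5 - 0.01 * 9.0
= 0.5 - (0.09)
= 0.4100

0.4100


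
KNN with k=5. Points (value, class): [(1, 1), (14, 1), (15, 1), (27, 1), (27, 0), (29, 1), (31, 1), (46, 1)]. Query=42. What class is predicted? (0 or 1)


Distances from query 42:
Point 46 (class 1): distance = 4
Point 31 (class 1): distance = 11
Point 29 (class 1): distance = 13
Point 27 (class 0): distance = 15
Point 27 (class 1): distance = 15
K=5 nearest neighbors: classes = [1, 1, 1, 0, 1]
Votes for class 1: 4 / 5
Majority vote => class 1

1


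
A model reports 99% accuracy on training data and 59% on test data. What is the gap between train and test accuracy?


Gap = train_accuracy - test_accuracy
= 99 - 59
= 40%
This large gap strongly indicates overfitting.

40


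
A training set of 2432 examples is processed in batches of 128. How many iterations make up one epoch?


Iterations per epoch = dataset_size / batch_size
= 2432 / 128
= 19

19


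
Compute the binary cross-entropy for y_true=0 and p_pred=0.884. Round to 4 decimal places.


For y=0: Loss = -log(1-p)
= -log(1 - 0.884)
= -log(0.116)
= -(-2.1542)
= 2.1542

2.1542


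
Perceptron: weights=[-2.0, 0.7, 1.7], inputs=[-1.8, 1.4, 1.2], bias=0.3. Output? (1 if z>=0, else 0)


z = w . x + b
= -2.0*-1.8 + 0.7*1.4 + 1.7*1.2 + 0.3
= 3.6 + 0.98 + 2.04 + 0.3
= 6.62 + 0.3
= 6.92
Since z = 6.92 >= 0, output = 1

1


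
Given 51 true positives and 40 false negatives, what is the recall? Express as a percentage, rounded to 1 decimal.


Recall = TP / (TP + FN) * 100
= 51 / (51 + 40)
= 51 / 91
= 0.5604
= 56.0%

56.0


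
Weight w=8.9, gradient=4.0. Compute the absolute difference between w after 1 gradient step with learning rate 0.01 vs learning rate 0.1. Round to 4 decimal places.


With lr=0.01: w_new = 8.9 - 0.01 * 4.0 = 8.86
With lr=0.1: w_new = 8.9 - 0.1 * 4.0 = 8.5
Absolute difference = |8.86 - 8.5|
= 0.3600

0.3600


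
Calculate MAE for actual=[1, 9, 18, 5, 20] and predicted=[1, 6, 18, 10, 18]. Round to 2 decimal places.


Absolute errors: [0, 3, 0, 5, 2]
Sum of absolute errors = 10
MAE = 10 / 5 = 2.00

2.00


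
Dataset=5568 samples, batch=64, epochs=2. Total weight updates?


Iterations per epoch = 5568 / 64 = 87
Total updates = iterations_per_epoch * epochs
= 87 * 2
= 174

174


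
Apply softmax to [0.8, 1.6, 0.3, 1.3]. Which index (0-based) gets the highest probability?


Softmax is a monotonic transformation, so it preserves the argmax.
We need to find the index of the maximum logit.
Index 0: 0.8
Index 1: 1.6
Index 2: 0.3
Index 3: 1.3
Maximum logit = 1.6 at index 1

1


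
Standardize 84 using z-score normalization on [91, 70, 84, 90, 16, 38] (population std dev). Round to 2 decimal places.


Mean = (91 + 70 + 84 + 90 + 16 + 38) / 6 = 64.8333
Variance = sum((x_i - mean)^2) / n = 802.8056
Std = sqrt(802.8056) = 28.3338
Z = (x - mean) / std
= (84 - 64.8333) / 28.3338
= 19.1667 / 28.3338
= 0.68

0.68


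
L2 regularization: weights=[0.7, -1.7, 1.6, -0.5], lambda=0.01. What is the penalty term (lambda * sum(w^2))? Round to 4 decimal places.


Squaring each weight:
0.7^2 = 0.49
(-1.7)^2 = 2.89
1.6^2 = 2.56
(-0.5)^2 = 0.25
Sum of squares = 6.19
Penalty = 0.01 * 6.19 = 0.0619

0.0619


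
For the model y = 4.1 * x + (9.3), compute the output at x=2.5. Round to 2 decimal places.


y = 4.1 * 2.5 + (9.3)
= 10.25 + (9.3)
= 19.55

19.55


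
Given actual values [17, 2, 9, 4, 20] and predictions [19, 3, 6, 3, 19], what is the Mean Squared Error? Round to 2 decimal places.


Differences: [-2, -1, 3, 1, 1]
Squared errors: [4, 1, 9, 1, 1]
Sum of squared errors = 16
MSE = 16 / 5 = 3.20

3.20


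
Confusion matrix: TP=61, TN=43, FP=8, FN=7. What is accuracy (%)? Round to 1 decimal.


Accuracy = (TP + TN) / (TP + TN + FP + FN) * 100
= (61 + 43) / (61 + 43 + 8 + 7)
= 104 / 119
= 0.8739
= 87.4%

87.4


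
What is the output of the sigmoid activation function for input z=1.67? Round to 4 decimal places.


sigmoid(z) = 1 / (1 + exp(-z))
exp(-(1.67)) = exp(-1.67) = 0.1882
1 + 0.1882 = 1.1882
1 / 1.1882 = 0.8416

0.8416


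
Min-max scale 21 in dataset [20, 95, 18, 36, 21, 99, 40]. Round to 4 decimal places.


Min = 18, Max = 99
Range = 99 - 18 = 81
Scaled = (x - min) / (max - min)
= (21 - 18) / 81
= 3 / 81
= 0.0370

0.0370


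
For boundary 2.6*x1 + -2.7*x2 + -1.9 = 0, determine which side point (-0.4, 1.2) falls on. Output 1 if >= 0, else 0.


Compute 2.6 * -0.4 + -2.7 * 1.2 + -1.9
= -1.04 + -3.24 + -1.9
= -6.18
Since -6.18 < 0, the point is on the negative side.

0


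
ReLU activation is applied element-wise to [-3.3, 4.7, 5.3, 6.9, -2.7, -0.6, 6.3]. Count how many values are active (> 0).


ReLU(x) = max(0, x) for each element:
ReLU(-3.3) = 0
ReLU(4.7) = 4.7
ReLU(5.3) = 5.3
ReLU(6.9) = 6.9
ReLU(-2.7) = 0
ReLU(-0.6) = 0
ReLU(6.3) = 6.3
Active neurons (>0): 4

4


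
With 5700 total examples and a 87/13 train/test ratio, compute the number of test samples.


Train samples = 5700 * 87% = 4959
Test samples = 5700 - 4959
= 741

741


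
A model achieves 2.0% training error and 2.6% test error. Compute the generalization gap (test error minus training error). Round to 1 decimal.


Generalization gap = test_error - train_error
= 2.6 - 2.0
= 0.6%
A small gap suggests good generalization.

0.6


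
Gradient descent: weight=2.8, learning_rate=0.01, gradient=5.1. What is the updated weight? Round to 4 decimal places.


w_new = w_old - lr * gradient
= 2.8 - 0.01 * 5.1
= 2.8 - (0.051)
= 2.7490

2.7490


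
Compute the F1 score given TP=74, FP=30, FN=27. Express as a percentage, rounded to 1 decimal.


Precision = TP / (TP + FP) = 74 / 104 = 0.7115
Recall = TP / (TP + FN) = 74 / 101 = 0.7327
F1 = 2 * P * R / (P + R)
= 2 * 0.7115 * 0.7327 / (0.7115 + 0.7327)
= 1.0427 / 1.4442
= 0.722
As percentage: 72.2%

72.2


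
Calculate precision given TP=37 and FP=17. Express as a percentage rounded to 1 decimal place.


Precision = TP / (TP + FP) * 100
= 37 / (37 + 17)
= 37 / 54
= 0.6852
= 68.5%

68.5


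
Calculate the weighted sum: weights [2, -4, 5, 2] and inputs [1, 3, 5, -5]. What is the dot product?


Element-wise products:
2 * 1 = 2
-4 * 3 = -12
5 * 5 = 25
2 * -5 = -10
Sum = 2 + -12 + 25 + -10
= 5

5


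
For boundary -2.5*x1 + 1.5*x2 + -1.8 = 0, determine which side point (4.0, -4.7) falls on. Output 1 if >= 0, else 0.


Compute -2.5 * 4.0 + 1.5 * -4.7 + -1.8
= -10.0 + -7.05 + -1.8
= -18.85
Since -18.85 < 0, the point is on the negative side.

0


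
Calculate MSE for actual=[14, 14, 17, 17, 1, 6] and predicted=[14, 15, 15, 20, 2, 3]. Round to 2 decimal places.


Differences: [0, -1, 2, -3, -1, 3]
Squared errors: [0, 1, 4, 9, 1, 9]
Sum of squared errors = 24
MSE = 24 / 6 = 4.00

4.00


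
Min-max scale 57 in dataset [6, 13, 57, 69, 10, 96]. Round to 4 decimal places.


Min = 6, Max = 96
Range = 96 - 6 = 90
Scaled = (x - min) / (max - min)
= (57 - 6) / 90
= 51 / 90
= 0.5667

0.5667


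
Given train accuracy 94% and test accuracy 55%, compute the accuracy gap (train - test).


Gap = train_accuracy - test_accuracy
= 94 - 55
= 39%
This large gap strongly indicates overfitting.

39


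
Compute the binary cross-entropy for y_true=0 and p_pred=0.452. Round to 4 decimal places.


For y=0: Loss = -log(1-p)
= -log(1 - 0.452)
= -log(0.548)
= -(-0.6015)
= 0.6015

0.6015


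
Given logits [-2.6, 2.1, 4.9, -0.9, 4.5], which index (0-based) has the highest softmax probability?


Softmax is a monotonic transformation, so it preserves the argmax.
We need to find the index of the maximum logit.
Index 0: -2.6
Index 1: 2.1
Index 2: 4.9
Index 3: -0.9
Index 4: 4.5
Maximum logit = 4.9 at index 2

2


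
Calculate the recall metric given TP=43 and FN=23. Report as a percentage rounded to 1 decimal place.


Recall = TP / (TP + FN) * 100
= 43 / (43 + 23)
= 43 / 66
= 0.6515
= 65.2%

65.2


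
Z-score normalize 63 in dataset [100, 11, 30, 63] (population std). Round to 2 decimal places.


Mean = (100 + 11 + 30 + 63) / 4 = 51.0
Variance = sum((x_i - mean)^2) / n = 1146.5
Std = sqrt(1146.5) = 33.86
Z = (x - mean) / std
= (63 - 51.0) / 33.86
= 12.0 / 33.86
= 0.35

0.35


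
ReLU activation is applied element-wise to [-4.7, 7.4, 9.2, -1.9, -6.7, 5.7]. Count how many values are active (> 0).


ReLU(x) = max(0, x) for each element:
ReLU(-4.7) = 0
ReLU(7.4) = 7.4
ReLU(9.2) = 9.2
ReLU(-1.9) = 0
ReLU(-6.7) = 0
ReLU(5.7) = 5.7
Active neurons (>0): 3

3


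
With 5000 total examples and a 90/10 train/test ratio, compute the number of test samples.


Train samples = 5000 * 90% = 4500
Test samples = 5000 - 4500
= 500

500


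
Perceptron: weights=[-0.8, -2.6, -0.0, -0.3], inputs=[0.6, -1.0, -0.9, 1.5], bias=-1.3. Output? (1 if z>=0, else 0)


z = w . x + b
= -0.8*0.6 + -2.6*-1.0 + -0.0*-0.9 + -0.3*1.5 + -1.3
= -0.48 + 2.6 + 0.0 + -0.45 + -1.3
= 1.67 + -1.3
= 0.37
Since z = 0.37 >= 0, output = 1

1


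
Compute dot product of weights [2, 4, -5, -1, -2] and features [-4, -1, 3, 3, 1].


Element-wise products:
2 * -4 = -8
4 * -1 = -4
-5 * 3 = -15
-1 * 3 = -3
-2 * 1 = -2
Sum = -8 + -4 + -15 + -3 + -2
= -32

-32


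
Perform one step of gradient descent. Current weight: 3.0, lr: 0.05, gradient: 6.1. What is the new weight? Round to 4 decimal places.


w_new = w_old - lr * gradient
= 3.0 - 0.05 * 6.1
= 3.0 - (0.305)
= 2.6950

2.6950


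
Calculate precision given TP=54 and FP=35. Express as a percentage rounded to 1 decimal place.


Precision = TP / (TP + FP) * 100
= 54 / (54 + 35)
= 54 / 89
= 0.6067
= 60.7%

60.7


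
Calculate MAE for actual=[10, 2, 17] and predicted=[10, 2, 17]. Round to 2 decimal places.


Absolute errors: [0, 0, 0]
Sum of absolute errors = 0
MAE = 0 / 3 = 0.00

0.00


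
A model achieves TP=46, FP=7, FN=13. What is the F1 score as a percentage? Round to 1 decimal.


Precision = TP / (TP + FP) = 46 / 53 = 0.8679
Recall = TP / (TP + FN) = 46 / 59 = 0.7797
F1 = 2 * P * R / (P + R)
= 2 * 0.8679 * 0.7797 / (0.8679 + 0.7797)
= 1.3534 / 1.6476
= 0.8214
As percentage: 82.1%

82.1


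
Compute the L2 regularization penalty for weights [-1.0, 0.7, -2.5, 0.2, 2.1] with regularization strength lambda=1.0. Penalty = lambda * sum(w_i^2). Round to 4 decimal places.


Squaring each weight:
(-1.0)^2 = 1.0
0.7^2 = 0.49
(-2.5)^2 = 6.25
0.2^2 = 0.04
2.1^2 = 4.41
Sum of squares = 12.19
Penalty = 1.0 * 12.19 = 12.1900

12.1900


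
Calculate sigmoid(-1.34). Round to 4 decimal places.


sigmoid(z) = 1 / (1 + exp(-z))
exp(-(-1.34)) = exp(1.34) = 3.819
1 + 3.819 = 4.819
1 / 4.819 = 0.2075

0.2075


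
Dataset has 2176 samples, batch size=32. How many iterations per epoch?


Iterations per epoch = dataset_size / batch_size
= 2176 / 32
= 68

68


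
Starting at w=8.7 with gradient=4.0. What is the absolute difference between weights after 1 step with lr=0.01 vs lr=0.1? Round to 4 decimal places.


With lr=0.01: w_new = 8.7 - 0.01 * 4.0 = 8.66
With lr=0.1: w_new = 8.7 - 0.1 * 4.0 = 8.3
Absolute difference = |8.66 - 8.3|
= 0.3600

0.3600


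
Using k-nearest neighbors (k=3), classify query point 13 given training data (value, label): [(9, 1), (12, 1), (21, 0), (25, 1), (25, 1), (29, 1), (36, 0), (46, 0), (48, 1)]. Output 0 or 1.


Distances from query 13:
Point 12 (class 1): distance = 1
Point 9 (class 1): distance = 4
Point 21 (class 0): distance = 8
K=3 nearest neighbors: classes = [1, 1, 0]
Votes for class 1: 2 / 3
Majority vote => class 1

1


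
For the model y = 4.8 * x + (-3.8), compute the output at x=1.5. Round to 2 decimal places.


y = 4.8 * 1.5 + (-3.8)
= 7.2 + (-3.8)
= 3.40

3.40


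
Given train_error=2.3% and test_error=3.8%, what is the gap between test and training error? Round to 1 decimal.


Generalization gap = test_error - train_error
= 3.8 - 2.3
= 1.5%
A small gap suggests good generalization.

1.5


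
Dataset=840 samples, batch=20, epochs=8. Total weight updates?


Iterations per epoch = 840 / 20 = 42
Total updates = iterations_per_epoch * epochs
= 42 * 8
= 336

336


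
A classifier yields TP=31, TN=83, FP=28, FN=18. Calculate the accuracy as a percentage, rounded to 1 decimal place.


Accuracy = (TP + TN) / (TP + TN + FP + FN) * 100
= (31 + 83) / (31 + 83 + 28 + 18)
= 114 / 160
= 0.7125
= 71.3%

71.3


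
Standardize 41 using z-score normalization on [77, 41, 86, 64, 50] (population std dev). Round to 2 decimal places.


Mean = (77 + 41 + 86 + 64 + 50) / 5 = 63.6
Variance = sum((x_i - mean)^2) / n = 275.44
Std = sqrt(275.44) = 16.5964
Z = (x - mean) / std
= (41 - 63.6) / 16.5964
= -22.6 / 16.5964
= -1.36

-1.36


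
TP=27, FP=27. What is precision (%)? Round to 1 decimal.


Precision = TP / (TP + FP) * 100
= 27 / (27 + 27)
= 27 / 54
= 0.5
= 50.0%

50.0


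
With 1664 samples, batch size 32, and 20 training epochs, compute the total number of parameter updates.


Iterations per epoch = 1664 / 32 = 52
Total updates = iterations_per_epoch * epochs
= 52 * 20
= 1040

1040


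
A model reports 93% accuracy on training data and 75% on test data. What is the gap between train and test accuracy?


Gap = train_accuracy - test_accuracy
= 93 - 75
= 18%
This gap suggests the model is overfitting.

18


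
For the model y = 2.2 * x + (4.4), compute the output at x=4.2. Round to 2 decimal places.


y = 2.2 * 4.2 + (4.4)
= 9.24 + (4.4)
= 13.64

13.64


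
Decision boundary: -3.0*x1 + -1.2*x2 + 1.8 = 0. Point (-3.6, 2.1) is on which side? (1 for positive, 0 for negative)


Compute -3.0 * -3.6 + -1.2 * 2.1 + 1.8
= 10.8 + -2.52 + 1.8
= 10.08
Since 10.08 >= 0, the point is on the positive side.

1


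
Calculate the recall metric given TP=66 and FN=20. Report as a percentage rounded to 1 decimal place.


Recall = TP / (TP + FN) * 100
= 66 / (66 + 20)
= 66 / 86
= 0.7674
= 76.7%

76.7


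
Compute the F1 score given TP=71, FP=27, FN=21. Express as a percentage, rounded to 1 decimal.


Precision = TP / (TP + FP) = 71 / 98 = 0.7245
Recall = TP / (TP + FN) = 71 / 92 = 0.7717
F1 = 2 * P * R / (P + R)
= 2 * 0.7245 * 0.7717 / (0.7245 + 0.7717)
= 1.1182 / 1.4962
= 0.7474
As percentage: 74.7%

74.7


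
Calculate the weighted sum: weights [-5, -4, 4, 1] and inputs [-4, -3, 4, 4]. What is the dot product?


Element-wise products:
-5 * -4 = 20
-4 * -3 = 12
4 * 4 = 16
1 * 4 = 4
Sum = 20 + 12 + 16 + 4
= 52

52


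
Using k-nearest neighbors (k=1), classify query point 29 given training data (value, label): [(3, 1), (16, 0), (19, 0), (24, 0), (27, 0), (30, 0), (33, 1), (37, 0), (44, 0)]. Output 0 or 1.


Distances from query 29:
Point 30 (class 0): distance = 1
K=1 nearest neighbors: classes = [0]
Votes for class 1: 0 / 1
Majority vote => class 0

0


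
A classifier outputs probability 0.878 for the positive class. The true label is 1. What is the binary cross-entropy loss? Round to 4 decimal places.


For y=1: Loss = -log(p)
= -log(0.878)
= -(-0.1301)
= 0.1301

0.1301


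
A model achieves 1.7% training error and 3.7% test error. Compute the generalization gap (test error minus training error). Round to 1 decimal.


Generalization gap = test_error - train_error
= 3.7 - 1.7
= 2.0%
A moderate gap.

2.0


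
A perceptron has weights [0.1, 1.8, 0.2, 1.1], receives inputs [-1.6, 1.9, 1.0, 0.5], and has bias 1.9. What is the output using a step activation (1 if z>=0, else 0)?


z = w . x + b
= 0.1*-1.6 + 1.8*1.9 + 0.2*1.0 + 1.1*0.5 + 1.9
= -0.16 + 3.42 + 0.2 + 0.55 + 1.9
= 4.01 + 1.9
= 5.91
Since z = 5.91 >= 0, output = 1

1


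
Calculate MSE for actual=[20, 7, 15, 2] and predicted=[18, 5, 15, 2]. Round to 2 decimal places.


Differences: [2, 2, 0, 0]
Squared errors: [4, 4, 0, 0]
Sum of squared errors = 8
MSE = 8 / 4 = 2.00

2.00


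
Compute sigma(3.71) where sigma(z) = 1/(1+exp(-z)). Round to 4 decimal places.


sigmoid(z) = 1 / (1 + exp(-z))
exp(-(3.71)) = exp(-3.71) = 0.0245
1 + 0.0245 = 1.0245
1 / 1.0245 = 0.9761

0.9761


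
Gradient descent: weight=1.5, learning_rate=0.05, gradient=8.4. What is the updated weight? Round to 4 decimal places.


w_new = w_old - lr * gradient
= 1.5 - 0.05 * 8.4
= 1.5 - (0.42)
= 1.0800

1.0800


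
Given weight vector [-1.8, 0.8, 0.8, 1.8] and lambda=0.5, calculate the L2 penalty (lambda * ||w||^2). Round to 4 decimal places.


Squaring each weight:
(-1.8)^2 = 3.24
0.8^2 = 0.64
0.8^2 = 0.64
1.8^2 = 3.24
Sum of squares = 7.76
Penalty = 0.5 * 7.76 = 3.8800

3.8800


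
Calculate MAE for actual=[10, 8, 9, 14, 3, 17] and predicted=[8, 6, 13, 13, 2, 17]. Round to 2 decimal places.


Absolute errors: [2, 2, 4, 1, 1, 0]
Sum of absolute errors = 10
MAE = 10 / 6 = 1.67

1.67


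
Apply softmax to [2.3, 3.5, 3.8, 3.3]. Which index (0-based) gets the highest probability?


Softmax is a monotonic transformation, so it preserves the argmax.
We need to find the index of the maximum logit.
Index 0: 2.3
Index 1: 3.5
Index 2: 3.8
Index 3: 3.3
Maximum logit = 3.8 at index 2

2


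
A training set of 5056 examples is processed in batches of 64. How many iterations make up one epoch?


Iterations per epoch = dataset_size / batch_size
= 5056 / 64
= 79

79


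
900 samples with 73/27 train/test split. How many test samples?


Train samples = 900 * 73% = 657
Test samples = 900 - 657
= 243

243


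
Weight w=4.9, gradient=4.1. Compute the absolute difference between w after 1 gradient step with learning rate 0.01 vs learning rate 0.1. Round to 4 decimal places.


With lr=0.01: w_new = 4.9 - 0.01 * 4.1 = 4.859
With lr=0.1: w_new = 4.9 - 0.1 * 4.1 = 4.49
Absolute difference = |4.859 - 4.49|
= 0.3690

0.3690


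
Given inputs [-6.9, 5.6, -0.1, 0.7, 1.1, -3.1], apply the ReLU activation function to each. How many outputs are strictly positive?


ReLU(x) = max(0, x) for each element:
ReLU(-6.9) = 0
ReLU(5.6) = 5.6
ReLU(-0.1) = 0
ReLU(0.7) = 0.7
ReLU(1.1) = 1.1
ReLU(-3.1) = 0
Active neurons (>0): 3

3


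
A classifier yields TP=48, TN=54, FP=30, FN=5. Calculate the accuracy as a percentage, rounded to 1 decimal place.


Accuracy = (TP + TN) / (TP + TN + FP + FN) * 100
= (48 + 54) / (48 + 54 + 30 + 5)
= 102 / 137
= 0.7445
= 74.5%

74.5


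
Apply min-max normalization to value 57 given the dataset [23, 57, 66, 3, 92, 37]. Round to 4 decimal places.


Min = 3, Max = 92
Range = 92 - 3 = 89
Scaled = (x - min) / (max - min)
= (57 - 3) / 89
= 54 / 89
= 0.6067

0.6067


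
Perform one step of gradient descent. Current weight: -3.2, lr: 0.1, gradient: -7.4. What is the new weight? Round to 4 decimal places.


w_new = w_old - lr * gradient
= -3.2 - 0.1 * -7.4
= -3.2 - (-0.74)
= -2.4600

-2.4600


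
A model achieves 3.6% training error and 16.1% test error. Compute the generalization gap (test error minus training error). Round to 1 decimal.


Generalization gap = test_error - train_error
= 16.1 - 3.6
= 12.5%
A large gap suggests overfitting.

12.5


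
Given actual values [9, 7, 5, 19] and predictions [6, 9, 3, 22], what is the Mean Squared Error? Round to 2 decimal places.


Differences: [3, -2, 2, -3]
Squared errors: [9, 4, 4, 9]
Sum of squared errors = 26
MSE = 26 / 4 = 6.50

6.50


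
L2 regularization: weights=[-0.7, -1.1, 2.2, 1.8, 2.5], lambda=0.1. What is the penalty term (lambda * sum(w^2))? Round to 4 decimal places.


Squaring each weight:
(-0.7)^2 = 0.49
(-1.1)^2 = 1.21
2.2^2 = 4.84
1.8^2 = 3.24
2.5^2 = 6.25
Sum of squares = 16.03
Penalty = 0.1 * 16.03 = 1.6030

1.6030


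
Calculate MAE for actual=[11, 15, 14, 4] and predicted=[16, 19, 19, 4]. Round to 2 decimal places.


Absolute errors: [5, 4, 5, 0]
Sum of absolute errors = 14
MAE = 14 / 4 = 3.50

3.50


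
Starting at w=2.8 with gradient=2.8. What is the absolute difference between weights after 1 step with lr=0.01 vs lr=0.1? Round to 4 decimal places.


With lr=0.01: w_new = 2.8 - 0.01 * 2.8 = 2.772
With lr=0.1: w_new = 2.8 - 0.1 * 2.8 = 2.52
Absolute difference = |2.772 - 2.52|
= 0.2520

0.2520


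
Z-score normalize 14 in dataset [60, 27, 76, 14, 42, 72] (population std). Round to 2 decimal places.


Mean = (60 + 27 + 76 + 14 + 42 + 72) / 6 = 48.5
Variance = sum((x_i - mean)^2) / n = 522.5833
Std = sqrt(522.5833) = 22.8601
Z = (x - mean) / std
= (14 - 48.5) / 22.8601
= -34.5 / 22.8601
= -1.51

-1.51


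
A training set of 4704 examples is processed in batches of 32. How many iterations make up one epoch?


Iterations per epoch = dataset_size / batch_size
= 4704 / 32
= 147

147


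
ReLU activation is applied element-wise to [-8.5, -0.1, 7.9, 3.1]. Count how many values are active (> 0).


ReLU(x) = max(0, x) for each element:
ReLU(-8.5) = 0
ReLU(-0.1) = 0
ReLU(7.9) = 7.9
ReLU(3.1) = 3.1
Active neurons (>0): 2

2


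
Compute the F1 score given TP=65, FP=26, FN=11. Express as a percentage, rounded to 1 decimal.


Precision = TP / (TP + FP) = 65 / 91 = 0.7143
Recall = TP / (TP + FN) = 65 / 76 = 0.8553
F1 = 2 * P * R / (P + R)
= 2 * 0.7143 * 0.8553 / (0.7143 + 0.8553)
= 1.2218 / 1.5695
= 0.7784
As percentage: 77.8%

77.8


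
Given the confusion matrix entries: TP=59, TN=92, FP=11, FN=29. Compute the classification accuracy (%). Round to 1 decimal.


Accuracy = (TP + TN) / (TP + TN + FP + FN) * 100
= (59 + 92) / (59 + 92 + 11 + 29)
= 151 / 191
= 0.7906
= 79.1%

79.1


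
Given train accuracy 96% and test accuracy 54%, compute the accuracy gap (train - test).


Gap = train_accuracy - test_accuracy
= 96 - 54
= 42%
This large gap strongly indicates overfitting.

42


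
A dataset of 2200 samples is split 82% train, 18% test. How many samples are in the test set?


Train samples = 2200 * 82% = 1804
Test samples = 2200 - 1804
= 396

396


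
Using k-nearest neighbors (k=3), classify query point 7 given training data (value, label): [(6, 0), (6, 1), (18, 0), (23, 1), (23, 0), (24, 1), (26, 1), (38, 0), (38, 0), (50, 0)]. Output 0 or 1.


Distances from query 7:
Point 6 (class 0): distance = 1
Point 6 (class 1): distance = 1
Point 18 (class 0): distance = 11
K=3 nearest neighbors: classes = [0, 1, 0]
Votes for class 1: 1 / 3
Majority vote => class 0

0


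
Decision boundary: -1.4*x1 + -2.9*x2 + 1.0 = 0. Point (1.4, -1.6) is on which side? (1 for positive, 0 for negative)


Compute -1.4 * 1.4 + -2.9 * -1.6 + 1.0
= -1.96 + 4.64 + 1.0
= 3.68
Since 3.68 >= 0, the point is on the positive side.

1


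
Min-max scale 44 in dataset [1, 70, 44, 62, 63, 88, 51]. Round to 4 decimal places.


Min = 1, Max = 88
Range = 88 - 1 = 87
Scaled = (x - min) / (max - min)
= (44 - 1) / 87
= 43 / 87
= 0.4943

0.4943


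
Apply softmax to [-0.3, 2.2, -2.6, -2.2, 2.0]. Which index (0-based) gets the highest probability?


Softmax is a monotonic transformation, so it preserves the argmax.
We need to find the index of the maximum logit.
Index 0: -0.3
Index 1: 2.2
Index 2: -2.6
Index 3: -2.2
Index 4: 2.0
Maximum logit = 2.2 at index 1

1


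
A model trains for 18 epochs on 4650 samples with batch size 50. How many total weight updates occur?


Iterations per epoch = 4650 / 50 = 93
Total updates = iterations_per_epoch * epochs
= 93 * 18
= 1674

1674


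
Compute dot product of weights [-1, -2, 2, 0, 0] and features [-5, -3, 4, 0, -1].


Element-wise products:
-1 * -5 = 5
-2 * -3 = 6
2 * 4 = 8
0 * 0 = 0
0 * -1 = 0
Sum = 5 + 6 + 8 + 0 + 0
= 19

19


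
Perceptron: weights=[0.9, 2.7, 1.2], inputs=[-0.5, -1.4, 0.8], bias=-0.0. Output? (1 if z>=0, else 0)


z = w . x + b
= 0.9*-0.5 + 2.7*-1.4 + 1.2*0.8 + -0.0
= -0.45 + -3.78 + 0.96 + -0.0
= -3.27 + -0.0
= -3.27
Since z = -3.27 < 0, output = 0

0


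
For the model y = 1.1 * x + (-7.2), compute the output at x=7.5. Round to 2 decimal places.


y = 1.1 * 7.5 + (-7.2)
= 8.25 + (-7.2)
= 1.05

1.05


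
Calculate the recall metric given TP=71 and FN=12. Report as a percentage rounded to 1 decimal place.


Recall = TP / (TP + FN) * 100
= 71 / (71 + 12)
= 71 / 83
= 0.8554
= 85.5%

85.5


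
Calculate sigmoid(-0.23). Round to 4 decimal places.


sigmoid(z) = 1 / (1 + exp(-z))
exp(-(-0.23)) = exp(0.23) = 1.2586
1 + 1.2586 = 2.2586
1 / 2.2586 = 0.4428

0.4428


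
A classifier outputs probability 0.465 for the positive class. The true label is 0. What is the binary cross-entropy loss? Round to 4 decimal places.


For y=0: Loss = -log(1-p)
= -log(1 - 0.465)
= -log(0.535)
= -(-0.6255)
= 0.6255

0.6255


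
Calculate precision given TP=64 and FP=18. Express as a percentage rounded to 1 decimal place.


Precision = TP / (TP + FP) * 100
= 64 / (64 + 18)
= 64 / 82
= 0.7805
= 78.0%

78.0


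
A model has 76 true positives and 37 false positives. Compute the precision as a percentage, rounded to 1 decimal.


Precision = TP / (TP + FP) * 100
= 76 / (76 + 37)
= 76 / 113
= 0.6726
= 67.3%

67.3


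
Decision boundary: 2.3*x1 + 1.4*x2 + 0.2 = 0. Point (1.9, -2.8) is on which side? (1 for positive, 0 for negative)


Compute 2.3 * 1.9 + 1.4 * -2.8 + 0.2
= 4.37 + -3.92 + 0.2
= 0.65
Since 0.65 >= 0, the point is on the positive side.

1


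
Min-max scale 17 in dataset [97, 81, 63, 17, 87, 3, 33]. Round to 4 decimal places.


Min = 3, Max = 97
Range = 97 - 3 = 94
Scaled = (x - min) / (max - min)
= (17 - 3) / 94
= 14 / 94
= 0.1489

0.1489


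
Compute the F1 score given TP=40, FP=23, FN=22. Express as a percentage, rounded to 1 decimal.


Precision = TP / (TP + FP) = 40 / 63 = 0.6349
Recall = TP / (TP + FN) = 40 / 62 = 0.6452
F1 = 2 * P * R / (P + R)
= 2 * 0.6349 * 0.6452 / (0.6349 + 0.6452)
= 0.8193 / 1.2801
= 0.64
As percentage: 64.0%

64.0


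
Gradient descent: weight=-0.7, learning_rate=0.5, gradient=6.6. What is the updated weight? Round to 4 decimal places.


w_new = w_old - lr * gradient
= -0.7 - 0.5 * 6.6
= -0.7 - (3.3)
= -4.0000

-4.0000


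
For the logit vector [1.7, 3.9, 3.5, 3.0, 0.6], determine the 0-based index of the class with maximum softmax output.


Softmax is a monotonic transformation, so it preserves the argmax.
We need to find the index of the maximum logit.
Index 0: 1.7
Index 1: 3.9
Index 2: 3.5
Index 3: 3.0
Index 4: 0.6
Maximum logit = 3.9 at index 1

1


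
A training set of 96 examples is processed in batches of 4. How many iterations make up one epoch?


Iterations per epoch = dataset_size / batch_size
= 96 / 4
= 24

24


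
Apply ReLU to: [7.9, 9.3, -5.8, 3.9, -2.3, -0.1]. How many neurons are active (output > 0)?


ReLU(x) = max(0, x) for each element:
ReLU(7.9) = 7.9
ReLU(9.3) = 9.3
ReLU(-5.8) = 0
ReLU(3.9) = 3.9
ReLU(-2.3) = 0
ReLU(-0.1) = 0
Active neurons (>0): 3

3


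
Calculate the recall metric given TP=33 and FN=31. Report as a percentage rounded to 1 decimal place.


Recall = TP / (TP + FN) * 100
= 33 / (33 + 31)
= 33 / 64
= 0.5156
= 51.6%

51.6


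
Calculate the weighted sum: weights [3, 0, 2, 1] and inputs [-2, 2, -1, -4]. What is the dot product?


Element-wise products:
3 * -2 = -6
0 * 2 = 0
2 * -1 = -2
1 * -4 = -4
Sum = -6 + 0 + -2 + -4
= -12

-12


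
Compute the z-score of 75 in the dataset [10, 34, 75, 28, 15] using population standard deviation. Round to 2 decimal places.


Mean = (10 + 34 + 75 + 28 + 15) / 5 = 32.4
Variance = sum((x_i - mean)^2) / n = 528.24
Std = sqrt(528.24) = 22.9835
Z = (x - mean) / std
= (75 - 32.4) / 22.9835
= 42.6 / 22.9835
= 1.85

1.85


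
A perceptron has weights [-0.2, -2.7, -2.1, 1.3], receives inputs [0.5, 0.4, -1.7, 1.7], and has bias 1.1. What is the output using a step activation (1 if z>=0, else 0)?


z = w . x + b
= -0.2*0.5 + -2.7*0.4 + -2.1*-1.7 + 1.3*1.7 + 1.1
= -0.1 + -1.08 + 3.57 + 2.21 + 1.1
= 4.6 + 1.1
= 5.7
Since z = 5.7 >= 0, output = 1

1


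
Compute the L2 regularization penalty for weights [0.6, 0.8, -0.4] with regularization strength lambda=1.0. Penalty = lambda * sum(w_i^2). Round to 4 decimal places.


Squaring each weight:
0.6^2 = 0.36
0.8^2 = 0.64
(-0.4)^2 = 0.16
Sum of squares = 1.16
Penalty = 1.0 * 1.16 = 1.1600

1.1600


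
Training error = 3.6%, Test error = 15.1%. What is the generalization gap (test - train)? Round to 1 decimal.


Generalization gap = test_error - train_error
= 15.1 - 3.6
= 11.5%
A large gap suggests overfitting.

11.5


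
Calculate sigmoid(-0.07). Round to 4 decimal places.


sigmoid(z) = 1 / (1 + exp(-z))
exp(-(-0.07)) = exp(0.07) = 1.0725
1 + 1.0725 = 2.0725
1 / 2.0725 = 0.4825

0.4825


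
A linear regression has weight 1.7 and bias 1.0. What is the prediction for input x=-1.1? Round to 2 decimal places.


y = 1.7 * -1.1 + (1.0)
= -1.87 + (1.0)
= -0.87

-0.87


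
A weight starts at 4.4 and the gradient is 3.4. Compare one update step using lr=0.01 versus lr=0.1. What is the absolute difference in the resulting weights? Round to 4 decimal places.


With lr=0.01: w_new = 4.4 - 0.01 * 3.4 = 4.366
With lr=0.1: w_new = 4.4 - 0.1 * 3.4 = 4.06
Absolute difference = |4.366 - 4.06|
= 0.3060

0.3060


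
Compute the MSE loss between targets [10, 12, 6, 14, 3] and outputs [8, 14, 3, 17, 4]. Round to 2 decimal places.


Differences: [2, -2, 3, -3, -1]
Squared errors: [4, 4, 9, 9, 1]
Sum of squared errors = 27
MSE = 27 / 5 = 5.40

5.40


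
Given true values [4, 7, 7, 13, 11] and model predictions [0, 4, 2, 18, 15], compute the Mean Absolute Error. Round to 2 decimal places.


Absolute errors: [4, 3, 5, 5, 4]
Sum of absolute errors = 21
MAE = 21 / 5 = 4.20

4.20


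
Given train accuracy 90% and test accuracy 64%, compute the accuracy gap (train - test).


Gap = train_accuracy - test_accuracy
= 90 - 64
= 26%
This large gap strongly indicates overfitting.

26


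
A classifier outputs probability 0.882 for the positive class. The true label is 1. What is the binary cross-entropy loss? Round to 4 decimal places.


For y=1: Loss = -log(p)
= -log(0.882)
= -(-0.1256)
= 0.1256

0.1256


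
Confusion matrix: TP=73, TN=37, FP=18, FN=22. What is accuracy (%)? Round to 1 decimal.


Accuracy = (TP + TN) / (TP + TN + FP + FN) * 100
= (73 + 37) / (73 + 37 + 18 + 22)
= 110 / 150
= 0.7333
= 73.3%

73.3


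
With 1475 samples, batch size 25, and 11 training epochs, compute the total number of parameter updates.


Iterations per epoch = 1475 / 25 = 59
Total updates = iterations_per_epoch * epochs
= 59 * 11
= 649

649


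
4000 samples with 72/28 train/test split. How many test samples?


Train samples = 4000 * 72% = 2880
Test samples = 4000 - 2880
= 1120

1120


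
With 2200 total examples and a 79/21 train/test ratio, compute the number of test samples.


Train samples = 2200 * 79% = 1738
Test samples = 2200 - 1738
= 462

462


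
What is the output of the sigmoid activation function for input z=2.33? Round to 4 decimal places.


sigmoid(z) = 1 / (1 + exp(-z))
exp(-(2.33)) = exp(-2.33) = 0.0973
1 + 0.0973 = 1.0973
1 / 1.0973 = 0.9113

0.9113


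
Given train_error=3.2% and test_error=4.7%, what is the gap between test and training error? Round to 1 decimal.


Generalization gap = test_error - train_error
= 4.7 - 3.2
= 1.5%
A small gap suggests good generalization.

1.5


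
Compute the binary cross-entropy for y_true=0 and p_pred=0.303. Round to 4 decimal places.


For y=0: Loss = -log(1-p)
= -log(1 - 0.303)
= -log(0.697)
= -(-0.361)
= 0.3610

0.3610


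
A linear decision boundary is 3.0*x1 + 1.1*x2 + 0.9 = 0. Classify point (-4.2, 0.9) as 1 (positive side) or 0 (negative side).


Compute 3.0 * -4.2 + 1.1 * 0.9 + 0.9
= -12.6 + 0.99 + 0.9
= -10.71
Since -10.71 < 0, the point is on the negative side.

0


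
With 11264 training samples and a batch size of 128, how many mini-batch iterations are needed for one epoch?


Iterations per epoch = dataset_size / batch_size
= 11264 / 128
= 88

88


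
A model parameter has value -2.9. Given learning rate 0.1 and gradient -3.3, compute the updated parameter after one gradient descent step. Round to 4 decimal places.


w_new = w_old - lr * gradient
= -2.9 - 0.1 * -3.3
= -2.9 - (-0.33)
= -2.5700

-2.5700


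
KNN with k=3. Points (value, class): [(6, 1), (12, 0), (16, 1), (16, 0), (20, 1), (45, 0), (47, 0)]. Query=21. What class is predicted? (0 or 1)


Distances from query 21:
Point 20 (class 1): distance = 1
Point 16 (class 0): distance = 5
Point 16 (class 1): distance = 5
K=3 nearest neighbors: classes = [1, 0, 1]
Votes for class 1: 2 / 3
Majority vote => class 1

1


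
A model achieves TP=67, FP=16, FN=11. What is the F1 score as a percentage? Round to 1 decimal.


Precision = TP / (TP + FP) = 67 / 83 = 0.8072
Recall = TP / (TP + FN) = 67 / 78 = 0.859
F1 = 2 * P * R / (P + R)
= 2 * 0.8072 * 0.859 / (0.8072 + 0.859)
= 1.3868 / 1.6662
= 0.8323
As percentage: 83.2%

83.2


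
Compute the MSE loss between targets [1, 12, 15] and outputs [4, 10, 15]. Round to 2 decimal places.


Differences: [-3, 2, 0]
Squared errors: [9, 4, 0]
Sum of squared errors = 13
MSE = 13 / 3 = 4.33

4.33


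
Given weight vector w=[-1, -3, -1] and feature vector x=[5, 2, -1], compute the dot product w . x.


Element-wise products:
-1 * 5 = -5
-3 * 2 = -6
-1 * -1 = 1
Sum = -5 + -6 + 1
= -10

-10
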